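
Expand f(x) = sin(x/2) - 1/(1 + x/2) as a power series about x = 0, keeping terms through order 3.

Expand each term separately and add.
f(0) = -1
f′(0) = 1
f′′(0) = -1/2
f′′′(0) = 5/8

5*x^3/48 - x^2/4 + x - 1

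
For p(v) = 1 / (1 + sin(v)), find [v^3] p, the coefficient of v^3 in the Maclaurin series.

-5/6

Write 1/(1+u) = 1 - u + u^2 - u^3 + ... and substitute the series for u.
So c_3 = p′′′(0)/3! = -5/6.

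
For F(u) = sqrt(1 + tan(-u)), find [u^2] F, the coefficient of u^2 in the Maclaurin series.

-1/8

Compose series: expand the inner function first, then feed it into the outer expansion.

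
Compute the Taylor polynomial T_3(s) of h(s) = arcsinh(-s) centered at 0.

Apply the Taylor formula c_k = f^(k)(a)/k!.
h(0) = 0
h′(0) = -1
h′′(0) = 0
h′′′(0) = 1

s^3/6 - s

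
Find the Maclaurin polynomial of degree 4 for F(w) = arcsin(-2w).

Apply the Taylor formula c_k = f^(k)(a)/k!.
[w^0] = 0;  [w^1] = -2;  [w^2] = 0;  [w^3] = -4/3;  [w^4] = 0.

-4*w^3/3 - 2*w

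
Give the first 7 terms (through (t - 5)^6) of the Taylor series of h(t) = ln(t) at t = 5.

-(t - 5)^6/93750 + (t - 5)^5/15625 - (t - 5)^4/2500 + (t - 5)^3/375 - (t - 5)^2/50 + (t - 5)/5 + ln(5)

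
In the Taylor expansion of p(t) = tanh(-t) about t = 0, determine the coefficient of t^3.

1/3

[t^0] = 0;  [t^1] = -1;  [t^2] = 0;  [t^3] = 1/3.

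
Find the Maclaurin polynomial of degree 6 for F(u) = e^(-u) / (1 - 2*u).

27949*u^6/720 + 2329*u^5/120 + 233*u^4/24 + 29*u^3/6 + 5*u^2/2 + u + 1

Expand 1/(denominator) as a geometric series and multiply by the numerator's series.
F(0) = 1
F′(0) = 1
F′′(0) = 5
F′′′(0) = 29
F^(4)(0) = 233
F^(5)(0) = 2329
F^(6)(0) = 27949
Dividing each by k! gives the coefficients c_0, ..., c_6.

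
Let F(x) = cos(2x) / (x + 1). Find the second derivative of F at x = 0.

-2

Expand 1/(denominator) as a geometric series and multiply by the numerator's series.
The coefficient of x^2 in the expansion is -1, so F′′(0) = 2! * (-1) = -2.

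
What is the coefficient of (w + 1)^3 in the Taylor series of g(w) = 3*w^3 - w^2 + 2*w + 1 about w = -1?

Apply the Taylor formula c_k = f^(k)(a)/k!.
g(-1) = -5
g′(-1) = 13
g′′(-1) = -20
g′′′(-1) = 18

3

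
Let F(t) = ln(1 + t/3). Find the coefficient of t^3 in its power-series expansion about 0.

Use the known series and substitute for the argument.
[t^0] = 0;  [t^1] = 1/3;  [t^2] = -1/18;  [t^3] = 1/81.

1/81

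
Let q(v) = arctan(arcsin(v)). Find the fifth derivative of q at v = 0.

Plug the Maclaurin series of the inner function into that of the outer and collect terms.
The coefficient of v^5 in the expansion is 13/120, so q^(5)(0) = 5! * (13/120) = 13.

13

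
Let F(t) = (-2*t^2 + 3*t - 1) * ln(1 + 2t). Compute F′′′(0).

-76

Shift and add copies of the series according to the polynomial's terms.
The coefficient of t^3 in the expansion is -38/3, so F′′′(0) = 3! * (-38/3) = -76.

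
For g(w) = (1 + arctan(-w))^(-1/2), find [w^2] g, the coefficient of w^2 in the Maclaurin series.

3/8

Plug the Maclaurin series of the inner function into that of the outer and collect terms.
g(0) = 1
g′(0) = 1/2
g′′(0) = 3/4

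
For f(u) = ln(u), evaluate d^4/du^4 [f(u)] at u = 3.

-2/27

Apply the Taylor formula c_k = f^(k)(a)/k!.
The coefficient of (u - 3)^4 in the expansion is -1/324, so f^(4)(3) = 4! * (-1/324) = -2/27.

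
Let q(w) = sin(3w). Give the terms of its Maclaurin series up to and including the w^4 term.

-9*w^3/2 + 3*w

q(0) = 0
q′(0) = 3
q′′(0) = 0
q′′′(0) = -27
q^(4)(0) = 0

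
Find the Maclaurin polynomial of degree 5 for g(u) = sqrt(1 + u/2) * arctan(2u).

Multiply the two series term by term and collect like powers.
[u^0] = 0;  [u^1] = 2;  [u^2] = 1/2;  [u^3] = -131/48;  [u^4] = -125/192;  [u^5] = 99509/15360.

99509*u^5/15360 - 125*u^4/192 - 131*u^3/48 + u^2/2 + 2*u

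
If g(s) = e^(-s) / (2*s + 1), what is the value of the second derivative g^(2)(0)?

Expand 1/(denominator) as a geometric series and multiply by the numerator's series.
The coefficient of s^2 in the expansion is 13/2, so g′′(0) = 2! * (13/2) = 13.

13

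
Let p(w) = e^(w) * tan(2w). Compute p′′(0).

4

Multiply the two series term by term and collect like powers.
The coefficient of w^2 in the expansion is 2, so p′′(0) = 2! * (2) = 4.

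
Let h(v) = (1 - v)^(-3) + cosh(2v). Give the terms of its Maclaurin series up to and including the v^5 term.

Add the two expansions coefficient-wise.
[v^0] = 2;  [v^1] = 3;  [v^2] = 8;  [v^3] = 10;  [v^4] = 47/3;  [v^5] = 21.

21*v^5 + 47*v^4/3 + 10*v^3 + 8*v^2 + 3*v + 2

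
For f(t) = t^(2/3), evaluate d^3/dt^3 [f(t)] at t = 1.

8/27

Apply the Taylor formula c_k = f^(k)(a)/k!.
From the series, [(t - 1)^3] f = 4/81; multiply by 3! = 6 to get 8/27.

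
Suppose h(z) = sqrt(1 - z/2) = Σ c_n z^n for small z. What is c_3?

h(0) = 1
h′(0) = -1/4
h′′(0) = -1/16
h′′′(0) = -3/64
So c_3 = h′′′(0)/3! = -1/128.

-1/128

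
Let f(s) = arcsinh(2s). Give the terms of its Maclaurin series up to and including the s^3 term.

f(0) = 0
f′(0) = 2
f′′(0) = 0
f′′′(0) = -8

-4*s^3/3 + 2*s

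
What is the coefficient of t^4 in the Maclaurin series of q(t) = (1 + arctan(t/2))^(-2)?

3/16

Compose series: expand the inner function first, then feed it into the outer expansion.
q(0) = 1
q′(0) = -1
q′′(0) = 3/2
q′′′(0) = -5/2
q^(4)(0) = 9/2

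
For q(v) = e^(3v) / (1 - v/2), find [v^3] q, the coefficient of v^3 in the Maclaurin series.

61/8

Multiply the two series term by term and collect like powers.
[v^0] = 1;  [v^1] = 7/2;  [v^2] = 25/4;  [v^3] = 61/8.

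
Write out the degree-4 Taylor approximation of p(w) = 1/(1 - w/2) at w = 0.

w^4/16 + w^3/8 + w^2/4 + w/2 + 1

Differentiate repeatedly and evaluate at the center.
p(0) = 1
p′(0) = 1/2
p′′(0) = 1/2
p′′′(0) = 3/4
p^(4)(0) = 3/2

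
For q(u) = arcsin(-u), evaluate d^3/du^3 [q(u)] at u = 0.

-1

Apply the Taylor formula c_k = f^(k)(a)/k!.
From the series, [u^3] q = -1/6; multiply by 3! = 6 to get -1.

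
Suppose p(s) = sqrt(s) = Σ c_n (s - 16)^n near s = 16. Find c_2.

[(s - 16)^0] = 4;  [(s - 16)^1] = 1/8;  [(s - 16)^2] = -1/512.
So c_2 = p′′(16)/2! = -1/512.

-1/512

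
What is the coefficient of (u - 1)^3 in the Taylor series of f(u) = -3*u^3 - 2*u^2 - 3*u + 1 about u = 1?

-3

Use the known series and substitute for the argument.
f(1) = -7
f′(1) = -16
f′′(1) = -22
f′′′(1) = -18
Then c_k = f^(k)(1)/k! gives each Taylor coefficient.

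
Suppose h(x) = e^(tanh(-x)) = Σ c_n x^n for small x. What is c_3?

Let u equal the inner series; expand the outer function in u and truncate.
[x^0] = 1;  [x^1] = -1;  [x^2] = 1/2;  [x^3] = 1/6.
So c_3 = h′′′(0)/3! = 1/6.

1/6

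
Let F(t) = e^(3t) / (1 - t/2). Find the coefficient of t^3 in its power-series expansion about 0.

Write out both Maclaurin series and multiply, keeping only the needed powers.

61/8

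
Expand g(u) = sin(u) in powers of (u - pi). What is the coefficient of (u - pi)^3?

g(pi) = 0
g′(pi) = -1
g′′(pi) = 0
g′′′(pi) = 1
So c_3 = g′′′(pi)/3! = 1/6.

1/6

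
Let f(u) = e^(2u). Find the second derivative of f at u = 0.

4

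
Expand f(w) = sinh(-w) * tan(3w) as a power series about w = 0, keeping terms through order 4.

Take the Cauchy product of the two expansions.
[w^0] = 0;  [w^1] = 0;  [w^2] = -3;  [w^3] = 0;  [w^4] = -19/2.

-19*w^4/2 - 3*w^2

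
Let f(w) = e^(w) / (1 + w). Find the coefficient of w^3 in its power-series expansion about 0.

-1/3

Write out both Maclaurin series and multiply, keeping only the needed powers.
[w^0] = 1;  [w^1] = 0;  [w^2] = 1/2;  [w^3] = -1/3.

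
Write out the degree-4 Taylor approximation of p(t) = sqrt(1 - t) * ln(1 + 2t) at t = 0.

-125*t^4/24 + 41*t^3/12 - 3*t^2 + 2*t

Expand each factor separately, then convolve coefficients.
p(0) = 0
p′(0) = 2
p′′(0) = -6
p′′′(0) = 41/2
p^(4)(0) = -125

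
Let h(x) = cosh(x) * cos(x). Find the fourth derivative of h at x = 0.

-4

Multiply the two series term by term and collect like powers.
The coefficient of x^4 in the expansion is -1/6, so h^(4)(0) = 4! * (-1/6) = -4.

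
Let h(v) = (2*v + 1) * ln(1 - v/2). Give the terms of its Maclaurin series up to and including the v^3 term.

-7*v^3/24 - 9*v^2/8 - v/2

Distribute the polynomial across the series and collect like powers.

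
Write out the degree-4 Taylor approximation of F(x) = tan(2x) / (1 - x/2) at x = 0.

19*x^4/12 + 19*x^3/6 + x^2 + 2*x

Write out both Maclaurin series and multiply, keeping only the needed powers.
F(0) = 0
F′(0) = 2
F′′(0) = 2
F′′′(0) = 19
F^(4)(0) = 38
The Taylor polynomial is Σ F^(k)(0)/k! · x^k.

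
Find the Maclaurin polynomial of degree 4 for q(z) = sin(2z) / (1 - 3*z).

50*z^4 + 50*z^3/3 + 6*z^2 + 2*z

Use 1/(1 - r) = Σ r^k on the denominator, then take the Cauchy product.
q(0) = 0
q′(0) = 2
q′′(0) = 12
q′′′(0) = 100
q^(4)(0) = 1200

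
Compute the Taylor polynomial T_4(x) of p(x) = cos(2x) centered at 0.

2*x^4/3 - 2*x^2 + 1

p(0) = 1
p′(0) = 0
p′′(0) = -4
p′′′(0) = 0
p^(4)(0) = 16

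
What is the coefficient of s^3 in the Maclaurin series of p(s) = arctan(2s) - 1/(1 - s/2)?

Combine the two series term by term.
p(0) = -1
p′(0) = 3/2
p′′(0) = -1/2
p′′′(0) = -67/4
So c_3 = p′′′(0)/3! = -67/24.

-67/24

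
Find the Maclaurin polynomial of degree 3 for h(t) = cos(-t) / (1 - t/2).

Write out both Maclaurin series and multiply, keeping only the needed powers.
h(0) = 1
h′(0) = 1/2
h′′(0) = -1/2
h′′′(0) = -3/4
The Taylor polynomial is Σ h^(k)(0)/k! · t^k.

-t^3/8 - t^2/4 + t/2 + 1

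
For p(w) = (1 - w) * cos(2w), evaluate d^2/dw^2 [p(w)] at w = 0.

-4

Multiply each power in the prefactor through the base expansion.
From the series, [w^2] p = -2; multiply by 2! = 2 to get -4.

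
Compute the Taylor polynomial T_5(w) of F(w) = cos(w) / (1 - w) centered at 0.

Multiply the two series term by term and collect like powers.
[w^0] = 1;  [w^1] = 1;  [w^2] = 1/2;  [w^3] = 1/2;  [w^4] = 13/24;  [w^5] = 13/24.

13*w^5/24 + 13*w^4/24 + w^3/2 + w^2/2 + w + 1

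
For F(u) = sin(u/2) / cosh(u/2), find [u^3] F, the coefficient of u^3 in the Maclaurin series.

-1/12

Invert the denominator's series and multiply.
F(0) = 0
F′(0) = 1/2
F′′(0) = 0
F′′′(0) = -1/2
So c_3 = F′′′(0)/3! = -1/12.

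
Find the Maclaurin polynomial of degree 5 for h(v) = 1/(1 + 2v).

[v^0] = 1;  [v^1] = -2;  [v^2] = 4;  [v^3] = -8;  [v^4] = 16;  [v^5] = -32.

-32*v^5 + 16*v^4 - 8*v^3 + 4*v^2 - 2*v + 1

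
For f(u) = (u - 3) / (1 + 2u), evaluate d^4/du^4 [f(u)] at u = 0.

Multiply each power in the prefactor through the base expansion.
From the series, [u^4] f = -56; multiply by 4! = 24 to get -1344.

-1344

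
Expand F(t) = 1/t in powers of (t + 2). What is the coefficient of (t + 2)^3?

F(-2) = -1/2
F′(-2) = -1/4
F′′(-2) = -1/4
F′′′(-2) = -3/8
Then c_k = F^(k)(-2)/k! gives each Taylor coefficient.

-1/16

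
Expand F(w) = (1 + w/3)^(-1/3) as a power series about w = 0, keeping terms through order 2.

2*w^2/81 - w/9 + 1

F(0) = 1
F′(0) = -1/9
F′′(0) = 4/81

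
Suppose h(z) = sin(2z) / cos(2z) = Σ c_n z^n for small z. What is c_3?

Write the quotient as an unknown series and match coefficients against numerator = denominator · series.
h(0) = 0
h′(0) = 2
h′′(0) = 0
h′′′(0) = 16
Dividing each by k! gives the coefficients c_0, ..., c_3.

8/3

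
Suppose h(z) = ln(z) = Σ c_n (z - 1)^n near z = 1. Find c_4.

-1/4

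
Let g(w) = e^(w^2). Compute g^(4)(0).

12

Compute the successive derivatives at the expansion point and divide by k!.
The coefficient of w^4 in the expansion is 1/2, so g^(4)(0) = 4! * (1/2) = 12.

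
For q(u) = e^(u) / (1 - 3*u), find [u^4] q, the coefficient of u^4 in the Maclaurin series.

Expand 1/(denominator) as a geometric series and multiply by the numerator's series.

2713/24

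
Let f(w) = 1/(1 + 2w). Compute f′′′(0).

-48

Use the known series and substitute for the argument.
The coefficient of w^3 in the expansion is -8, so f′′′(0) = 3! * (-8) = -48.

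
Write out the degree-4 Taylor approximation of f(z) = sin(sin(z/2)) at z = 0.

Plug the Maclaurin series of the inner function into that of the outer and collect terms.
f(0) = 0
f′(0) = 1/2
f′′(0) = 0
f′′′(0) = -1/4
f^(4)(0) = 0
Dividing each by k! gives the coefficients c_0, ..., c_4.

-z^3/24 + z/2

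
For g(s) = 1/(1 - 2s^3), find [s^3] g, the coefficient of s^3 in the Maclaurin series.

2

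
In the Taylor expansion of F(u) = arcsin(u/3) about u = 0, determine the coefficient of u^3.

Differentiate repeatedly and evaluate at the center.
[u^0] = 0;  [u^1] = 1/3;  [u^2] = 0;  [u^3] = 1/162.

1/162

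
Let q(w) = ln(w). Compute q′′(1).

The coefficient of (w - 1)^2 in the expansion is -1/2, so q′′(1) = 2! * (-1/2) = -1.

-1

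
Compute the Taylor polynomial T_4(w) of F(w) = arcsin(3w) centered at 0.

9*w^3/2 + 3*w

F(0) = 0
F′(0) = 3
F′′(0) = 0
F′′′(0) = 27
F^(4)(0) = 0
The Taylor polynomial is Σ F^(k)(0)/k! · w^k.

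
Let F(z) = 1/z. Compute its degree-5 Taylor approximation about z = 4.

F(4) = 1/4
F′(4) = -1/16
F′′(4) = 1/32
F′′′(4) = -3/128
F^(4)(4) = 3/128
F^(5)(4) = -15/512

-(z - 4)^5/4096 + (z - 4)^4/1024 - (z - 4)^3/256 + (z - 4)^2/64 - (z - 4)/16 + 1/4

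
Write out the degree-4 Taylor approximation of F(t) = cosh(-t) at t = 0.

[t^0] = 1;  [t^1] = 0;  [t^2] = 1/2;  [t^3] = 0;  [t^4] = 1/24.

t^4/24 + t^2/2 + 1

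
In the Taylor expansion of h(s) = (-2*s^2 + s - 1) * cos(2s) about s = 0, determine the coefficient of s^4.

Shift and add copies of the series according to the polynomial's terms.
h(0) = -1
h′(0) = 1
h′′(0) = 0
h′′′(0) = -12
h^(4)(0) = 80

10/3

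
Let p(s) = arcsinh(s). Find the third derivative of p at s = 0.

-1

Use the known series and substitute for the argument.
From the series, [s^3] p = -1/6; multiply by 3! = 6 to get -1.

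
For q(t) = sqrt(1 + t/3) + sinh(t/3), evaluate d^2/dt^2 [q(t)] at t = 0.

-1/36

Expand each term separately and add.
The coefficient of t^2 in the expansion is -1/72, so q′′(0) = 2! * (-1/72) = -1/36.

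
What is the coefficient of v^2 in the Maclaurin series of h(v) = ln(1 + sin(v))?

-1/2

Let u equal the inner series; expand the outer function in u and truncate.
[v^0] = 0;  [v^1] = 1;  [v^2] = -1/2.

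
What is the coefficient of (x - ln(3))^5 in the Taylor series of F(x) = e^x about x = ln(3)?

F(ln(3)) = 3
F′(ln(3)) = 3
F′′(ln(3)) = 3
F′′′(ln(3)) = 3
F^(4)(ln(3)) = 3
F^(5)(ln(3)) = 3

1/40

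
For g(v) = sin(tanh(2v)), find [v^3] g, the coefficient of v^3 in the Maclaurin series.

-4

Substitute the inner expansion into the outer series and collect powers.
So c_3 = g′′′(0)/3! = -4.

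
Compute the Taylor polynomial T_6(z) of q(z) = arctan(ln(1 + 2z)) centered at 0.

Let u equal the inner series; expand the outer function in u and truncate.

-8*z^6/3 - 88*z^5/15 + 4*z^4 - 2*z^2 + 2*z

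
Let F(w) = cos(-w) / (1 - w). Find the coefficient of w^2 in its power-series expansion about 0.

1/2

Take the Cauchy product of the two expansions.
F(0) = 1
F′(0) = 1
F′′(0) = 1
So c_2 = F′′(0)/2! = 1/2.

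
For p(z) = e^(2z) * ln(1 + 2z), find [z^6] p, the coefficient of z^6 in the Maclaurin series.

Expand each factor separately, then convolve coefficients.

-28/9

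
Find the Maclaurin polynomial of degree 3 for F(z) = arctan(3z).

-9*z^3 + 3*z

[z^0] = 0;  [z^1] = 3;  [z^2] = 0;  [z^3] = -9.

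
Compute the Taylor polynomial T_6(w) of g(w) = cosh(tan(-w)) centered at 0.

59*w^6/240 + 3*w^4/8 + w^2/2 + 1

Let u equal the inner series; expand the outer function in u and truncate.
g(0) = 1
g′(0) = 0
g′′(0) = 1
g′′′(0) = 0
g^(4)(0) = 9
g^(5)(0) = 0
g^(6)(0) = 177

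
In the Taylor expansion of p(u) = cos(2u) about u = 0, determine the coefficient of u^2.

Use the known series and substitute for the argument.
p(0) = 1
p′(0) = 0
p′′(0) = -4
The Taylor polynomial is Σ p^(k)(0)/k! · u^k.

-2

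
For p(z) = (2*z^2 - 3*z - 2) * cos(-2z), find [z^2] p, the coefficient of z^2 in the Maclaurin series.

6

Distribute the polynomial across the series and collect like powers.
p(0) = -2
p′(0) = -3
p′′(0) = 12
The Taylor polynomial is Σ p^(k)(0)/k! · z^k.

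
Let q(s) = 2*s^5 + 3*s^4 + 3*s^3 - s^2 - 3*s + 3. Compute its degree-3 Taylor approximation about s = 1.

35*(s - 1)^3 + 46*(s - 1)^2 + 26*(s - 1) + 7

Use the known series and substitute for the argument.
q(1) = 7
q′(1) = 26
q′′(1) = 92
q′′′(1) = 210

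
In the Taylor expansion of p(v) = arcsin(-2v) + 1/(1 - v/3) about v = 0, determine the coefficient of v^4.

1/81

Expand each term separately and add.
So c_4 = p^(4)(0)/4! = 1/81.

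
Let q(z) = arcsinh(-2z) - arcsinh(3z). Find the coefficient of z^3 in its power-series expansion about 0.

Add the two expansions coefficient-wise.
q(0) = 0
q′(0) = -5
q′′(0) = 0
q′′′(0) = 35
So c_3 = q′′′(0)/3! = 35/6.

35/6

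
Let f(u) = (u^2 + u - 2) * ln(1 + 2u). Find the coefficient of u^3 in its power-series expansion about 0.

Multiply each power in the prefactor through the base expansion.
f(0) = 0
f′(0) = -4
f′′(0) = 12
f′′′(0) = -32
Dividing each by k! gives the coefficients c_0, ..., c_3.

-16/3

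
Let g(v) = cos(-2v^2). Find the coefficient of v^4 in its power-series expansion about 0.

[v^0] = 1;  [v^1] = 0;  [v^2] = 0;  [v^3] = 0;  [v^4] = -2.

-2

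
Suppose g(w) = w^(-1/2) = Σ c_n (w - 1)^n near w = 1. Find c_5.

-63/256

Differentiate repeatedly and evaluate at the center.
g(1) = 1
g′(1) = -1/2
g′′(1) = 3/4
g′′′(1) = -15/8
g^(4)(1) = 105/16
g^(5)(1) = -945/32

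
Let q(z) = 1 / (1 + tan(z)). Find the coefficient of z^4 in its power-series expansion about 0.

5/3

Use the geometric series for the reciprocal, then substitute.
q(0) = 1
q′(0) = -1
q′′(0) = 2
q′′′(0) = -8
q^(4)(0) = 40
So c_4 = q^(4)(0)/4! = 5/3.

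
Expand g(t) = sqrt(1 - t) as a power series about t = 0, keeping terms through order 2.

-t^2/8 - t/2 + 1

g(0) = 1
g′(0) = -1/2
g′′(0) = -1/4
Dividing each by k! gives the coefficients c_0, ..., c_2.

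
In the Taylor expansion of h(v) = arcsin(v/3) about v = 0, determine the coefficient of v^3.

h(0) = 0
h′(0) = 1/3
h′′(0) = 0
h′′′(0) = 1/27
So c_3 = h′′′(0)/3! = 1/162.

1/162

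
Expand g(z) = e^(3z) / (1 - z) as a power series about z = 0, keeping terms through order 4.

131*z^4/8 + 13*z^3 + 17*z^2/2 + 4*z + 1

Take the Cauchy product of the two expansions.
g(0) = 1
g′(0) = 4
g′′(0) = 17
g′′′(0) = 78
g^(4)(0) = 393
Dividing each by k! gives the coefficients c_0, ..., c_4.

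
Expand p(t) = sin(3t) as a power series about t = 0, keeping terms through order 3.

p(0) = 0
p′(0) = 3
p′′(0) = 0
p′′′(0) = -27
Then c_k = p^(k)(0)/k! gives each Taylor coefficient.

-9*t^3/2 + 3*t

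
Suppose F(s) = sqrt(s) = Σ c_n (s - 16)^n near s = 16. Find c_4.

-5/2097152

[(s - 16)^0] = 4;  [(s - 16)^1] = 1/8;  [(s - 16)^2] = -1/512;  [(s - 16)^3] = 1/16384;  [(s - 16)^4] = -5/2097152.
So c_4 = F^(4)(16)/4! = -5/2097152.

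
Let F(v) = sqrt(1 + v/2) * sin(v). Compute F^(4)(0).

Expand each factor separately, then convolve coefficients.
From the series, [v^4] F = -13/384; multiply by 4! = 24 to get -13/16.

-13/16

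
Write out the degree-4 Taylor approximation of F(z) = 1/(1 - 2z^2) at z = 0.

[z^0] = 1;  [z^1] = 0;  [z^2] = 2;  [z^3] = 0;  [z^4] = 4.

4*z^4 + 2*z^2 + 1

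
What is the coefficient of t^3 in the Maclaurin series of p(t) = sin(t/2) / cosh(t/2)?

Write the quotient as an unknown series and match coefficients against numerator = denominator · series.
p(0) = 0
p′(0) = 1/2
p′′(0) = 0
p′′′(0) = -1/2
So c_3 = p′′′(0)/3! = -1/12.

-1/12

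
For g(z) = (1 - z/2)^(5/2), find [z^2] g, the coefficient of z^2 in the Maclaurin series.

g(0) = 1
g′(0) = -5/4
g′′(0) = 15/16
Then c_k = g^(k)(0)/k! gives each Taylor coefficient.

15/32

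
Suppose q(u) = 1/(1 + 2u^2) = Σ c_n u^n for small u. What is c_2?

-2

q(0) = 1
q′(0) = 0
q′′(0) = -4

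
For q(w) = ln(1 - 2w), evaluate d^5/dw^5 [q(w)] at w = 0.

-768

From the series, [w^5] q = -32/5; multiply by 5! = 120 to get -768.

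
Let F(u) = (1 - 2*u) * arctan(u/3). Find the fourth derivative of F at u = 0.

16/27

Distribute the polynomial across the series and collect like powers.
From the series, [u^4] F = 2/81; multiply by 4! = 24 to get 16/27.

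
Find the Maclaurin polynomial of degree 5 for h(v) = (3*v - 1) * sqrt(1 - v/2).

Shift and add copies of the series according to the polynomial's terms.
h(0) = -1
h′(0) = 13/4
h′′(0) = -23/16
h′′′(0) = -33/64
h^(4)(0) = -129/256
h^(5)(0) = -795/1024

-53*v^5/8192 - 43*v^4/2048 - 11*v^3/128 - 23*v^2/32 + 13*v/4 - 1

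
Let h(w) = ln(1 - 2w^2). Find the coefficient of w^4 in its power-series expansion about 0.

-2

h(0) = 0
h′(0) = 0
h′′(0) = -4
h′′′(0) = 0
h^(4)(0) = -48
So c_4 = h^(4)(0)/4! = -2.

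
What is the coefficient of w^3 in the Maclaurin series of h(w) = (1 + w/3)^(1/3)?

Differentiate repeatedly and evaluate at the center.
h(0) = 1
h′(0) = 1/9
h′′(0) = -2/81
h′′′(0) = 10/729
So c_3 = h′′′(0)/3! = 5/2187.

5/2187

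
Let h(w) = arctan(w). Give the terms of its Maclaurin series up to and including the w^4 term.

Apply the Taylor formula c_k = f^(k)(a)/k!.
h(0) = 0
h′(0) = 1
h′′(0) = 0
h′′′(0) = -2
h^(4)(0) = 0
Dividing each by k! gives the coefficients c_0, ..., c_4.

-w^3/3 + w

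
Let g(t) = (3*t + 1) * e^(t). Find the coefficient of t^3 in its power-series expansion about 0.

Multiply each power in the prefactor through the base expansion.

5/3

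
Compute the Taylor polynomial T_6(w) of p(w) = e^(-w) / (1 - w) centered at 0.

Multiply the numerator's expansion by the denominator's geometric series.
[w^0] = 1;  [w^1] = 0;  [w^2] = 1/2;  [w^3] = 1/3;  [w^4] = 3/8;  [w^5] = 11/30;  [w^6] = 53/144.

53*w^6/144 + 11*w^5/30 + 3*w^4/8 + w^3/3 + w^2/2 + 1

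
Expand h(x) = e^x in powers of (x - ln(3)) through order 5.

h(ln(3)) = 3
h′(ln(3)) = 3
h′′(ln(3)) = 3
h′′′(ln(3)) = 3
h^(4)(ln(3)) = 3
h^(5)(ln(3)) = 3
The Taylor polynomial is Σ h^(k)(ln(3))/k! · (x - ln(3))^k.

(x - ln(3))^5/40 + (x - ln(3))^4/8 + (x - ln(3))^3/2 + 3*(x - ln(3))^2/2 + 3*(x - ln(3)) + 3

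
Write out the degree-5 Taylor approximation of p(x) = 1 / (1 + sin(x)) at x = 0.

Write 1/(1+u) = 1 - u + u^2 - u^3 + ... and substitute the series for u.
[x^0] = 1;  [x^1] = -1;  [x^2] = 1;  [x^3] = -5/6;  [x^4] = 2/3;  [x^5] = -61/120.

-61*x^5/120 + 2*x^4/3 - 5*x^3/6 + x^2 - x + 1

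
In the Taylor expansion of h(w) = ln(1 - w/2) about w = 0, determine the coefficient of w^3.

-1/24

h(0) = 0
h′(0) = -1/2
h′′(0) = -1/4
h′′′(0) = -1/4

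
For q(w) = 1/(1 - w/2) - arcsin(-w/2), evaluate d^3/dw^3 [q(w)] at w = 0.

Expand each term separately and add.
The coefficient of w^3 in the expansion is 7/48, so q′′′(0) = 3! * (7/48) = 7/8.

7/8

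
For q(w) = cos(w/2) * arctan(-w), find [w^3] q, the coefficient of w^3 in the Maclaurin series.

Multiply the two series term by term and collect like powers.
q(0) = 0
q′(0) = -1
q′′(0) = 0
q′′′(0) = 11/4
So c_3 = q′′′(0)/3! = 11/24.

11/24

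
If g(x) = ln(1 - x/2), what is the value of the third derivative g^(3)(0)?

The coefficient of x^3 in the expansion is -1/24, so g′′′(0) = 3! * (-1/24) = -1/4.

-1/4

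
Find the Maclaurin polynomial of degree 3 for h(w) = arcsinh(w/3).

h(0) = 0
h′(0) = 1/3
h′′(0) = 0
h′′′(0) = -1/27
The Taylor polynomial is Σ h^(k)(0)/k! · w^k.

-w^3/162 + w/3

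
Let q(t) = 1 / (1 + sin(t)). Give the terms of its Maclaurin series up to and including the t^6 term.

17*t^6/45 - 61*t^5/120 + 2*t^4/3 - 5*t^3/6 + t^2 - t + 1

Use the geometric series for the reciprocal, then substitute.
q(0) = 1
q′(0) = -1
q′′(0) = 2
q′′′(0) = -5
q^(4)(0) = 16
q^(5)(0) = -61
q^(6)(0) = 272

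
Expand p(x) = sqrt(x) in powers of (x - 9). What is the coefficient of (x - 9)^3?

Compute the successive derivatives at the expansion point and divide by k!.
[(x - 9)^0] = 3;  [(x - 9)^1] = 1/6;  [(x - 9)^2] = -1/216;  [(x - 9)^3] = 1/3888.

1/3888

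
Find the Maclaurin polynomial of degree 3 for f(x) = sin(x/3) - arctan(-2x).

-433*x^3/162 + 7*x/3

Combine the two series term by term.
f(0) = 0
f′(0) = 7/3
f′′(0) = 0
f′′′(0) = -433/27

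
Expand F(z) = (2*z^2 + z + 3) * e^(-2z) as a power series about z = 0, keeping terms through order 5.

Shift and add copies of the series according to the polynomial's terms.
[z^0] = 3;  [z^1] = -5;  [z^2] = 6;  [z^3] = -6;  [z^4] = 14/3;  [z^5] = -14/5.

-14*z^5/5 + 14*z^4/3 - 6*z^3 + 6*z^2 - 5*z + 3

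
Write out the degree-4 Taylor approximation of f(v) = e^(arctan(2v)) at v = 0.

-14*v^4/3 - 4*v^3/3 + 2*v^2 + 2*v + 1

Plug the Maclaurin series of the inner function into that of the outer and collect terms.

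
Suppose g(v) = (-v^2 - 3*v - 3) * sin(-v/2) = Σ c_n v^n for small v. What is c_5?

Shift and add copies of the series according to the polynomial's terms.
So c_5 = g^(5)(0)/5! = -77/3840.

-77/3840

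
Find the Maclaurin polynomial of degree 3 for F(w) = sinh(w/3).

w^3/162 + w/3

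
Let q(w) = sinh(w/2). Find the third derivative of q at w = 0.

From the series, [w^3] q = 1/48; multiply by 3! = 6 to get 1/8.

1/8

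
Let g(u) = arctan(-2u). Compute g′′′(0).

16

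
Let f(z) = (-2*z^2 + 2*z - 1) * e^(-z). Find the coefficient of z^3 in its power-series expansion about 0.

19/6

Multiply each power in the prefactor through the base expansion.
f(0) = -1
f′(0) = 3
f′′(0) = -9
f′′′(0) = 19
So c_3 = f′′′(0)/3! = 19/6.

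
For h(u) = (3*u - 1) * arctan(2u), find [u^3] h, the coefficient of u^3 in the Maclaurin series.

Shift and add copies of the series according to the polynomial's terms.
h(0) = 0
h′(0) = -2
h′′(0) = 12
h′′′(0) = 16
Then c_k = h^(k)(0)/k! gives each Taylor coefficient.

8/3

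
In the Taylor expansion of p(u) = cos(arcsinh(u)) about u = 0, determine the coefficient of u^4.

5/24

Substitute the inner expansion into the outer series and collect powers.
p(0) = 1
p′(0) = 0
p′′(0) = -1
p′′′(0) = 0
p^(4)(0) = 5
So c_4 = p^(4)(0)/4! = 5/24.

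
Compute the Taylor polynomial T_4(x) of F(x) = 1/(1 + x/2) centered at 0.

[x^0] = 1;  [x^1] = -1/2;  [x^2] = 1/4;  [x^3] = -1/8;  [x^4] = 1/16.

x^4/16 - x^3/8 + x^2/4 - x/2 + 1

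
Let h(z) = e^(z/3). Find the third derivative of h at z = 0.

1/27

The coefficient of z^3 in the expansion is 1/162, so h′′′(0) = 3! * (1/162) = 1/27.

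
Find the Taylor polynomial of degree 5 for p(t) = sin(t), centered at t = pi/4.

sqrt(2)*(t - pi/4)^5/240 + sqrt(2)*(t - pi/4)^4/48 - sqrt(2)*(t - pi/4)^3/12 - sqrt(2)*(t - pi/4)^2/4 + sqrt(2)*(t - pi/4)/2 + sqrt(2)/2

Differentiate repeatedly and evaluate at the center.
p(pi/4) = sqrt(2)/2
p′(pi/4) = sqrt(2)/2
p′′(pi/4) = -sqrt(2)/2
p′′′(pi/4) = -sqrt(2)/2
p^(4)(pi/4) = sqrt(2)/2
p^(5)(pi/4) = sqrt(2)/2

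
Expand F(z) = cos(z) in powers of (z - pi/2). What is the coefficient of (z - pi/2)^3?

F(pi/2) = 0
F′(pi/2) = -1
F′′(pi/2) = 0
F′′′(pi/2) = 1
So c_3 = F′′′(pi/2)/3! = 1/6.

1/6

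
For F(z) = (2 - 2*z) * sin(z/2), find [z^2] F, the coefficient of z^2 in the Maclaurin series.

Distribute the polynomial across the series and collect like powers.

-1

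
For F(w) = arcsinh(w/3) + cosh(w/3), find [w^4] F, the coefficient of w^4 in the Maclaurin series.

1/1944

Combine the two series term by term.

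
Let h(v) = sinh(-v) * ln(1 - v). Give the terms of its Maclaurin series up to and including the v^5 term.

Write out both Maclaurin series and multiply, keeping only the needed powers.
h(0) = 0
h′(0) = 0
h′′(0) = 2
h′′′(0) = 3
h^(4)(0) = 12
h^(5)(0) = 40
Dividing each by k! gives the coefficients c_0, ..., c_5.

v^5/3 + v^4/2 + v^3/2 + v^2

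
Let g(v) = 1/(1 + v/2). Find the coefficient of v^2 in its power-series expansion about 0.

1/4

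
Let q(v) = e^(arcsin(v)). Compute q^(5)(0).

20

Plug the Maclaurin series of the inner function into that of the outer and collect terms.
The coefficient of v^5 in the expansion is 1/6, so q^(5)(0) = 5! * (1/6) = 20.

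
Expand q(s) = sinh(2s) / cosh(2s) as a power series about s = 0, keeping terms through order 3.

-8*s^3/3 + 2*s

Write the quotient as an unknown series and match coefficients against numerator = denominator · series.
q(0) = 0
q′(0) = 2
q′′(0) = 0
q′′′(0) = -16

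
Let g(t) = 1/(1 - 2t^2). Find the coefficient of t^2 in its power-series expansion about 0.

Apply the Taylor formula c_k = f^(k)(a)/k!.
[t^0] = 1;  [t^1] = 0;  [t^2] = 2.

2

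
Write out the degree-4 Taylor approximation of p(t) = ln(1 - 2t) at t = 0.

-4*t^4 - 8*t^3/3 - 2*t^2 - 2*t

Use the known series and substitute for the argument.
p(0) = 0
p′(0) = -2
p′′(0) = -4
p′′′(0) = -16
p^(4)(0) = -96
The Taylor polynomial is Σ p^(k)(0)/k! · t^k.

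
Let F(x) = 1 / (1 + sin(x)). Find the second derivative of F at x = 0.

2

Write 1/(1+u) = 1 - u + u^2 - u^3 + ... and substitute the series for u.
From the series, [x^2] F = 1; multiply by 2! = 2 to get 2.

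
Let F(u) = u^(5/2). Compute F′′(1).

15/4

From the series, [(u - 1)^2] F = 15/8; multiply by 2! = 2 to get 15/4.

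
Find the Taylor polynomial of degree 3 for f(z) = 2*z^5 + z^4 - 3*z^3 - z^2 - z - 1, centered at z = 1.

21*(z - 1)^3 + 16*(z - 1)^2 + 2*(z - 1) - 3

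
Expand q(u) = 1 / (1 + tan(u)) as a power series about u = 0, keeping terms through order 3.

Write 1/(1+u) = 1 - u + u^2 - u^3 + ... and substitute the series for u.

-4*u^3/3 + u^2 - u + 1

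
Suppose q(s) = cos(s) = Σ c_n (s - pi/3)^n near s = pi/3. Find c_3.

sqrt(3)/12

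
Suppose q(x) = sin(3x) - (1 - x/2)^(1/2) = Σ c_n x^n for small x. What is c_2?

1/32

Add the two expansions coefficient-wise.
q(0) = -1
q′(0) = 13/4
q′′(0) = 1/16
So c_2 = q′′(0)/2! = 1/32.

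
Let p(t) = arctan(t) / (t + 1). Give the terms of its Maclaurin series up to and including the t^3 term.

2*t^3/3 - t^2 + t

Use 1/(1 - r) = Σ r^k on the denominator, then take the Cauchy product.
p(0) = 0
p′(0) = 1
p′′(0) = -2
p′′′(0) = 4
Dividing each by k! gives the coefficients c_0, ..., c_3.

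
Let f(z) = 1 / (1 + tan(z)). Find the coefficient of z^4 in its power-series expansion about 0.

5/3

Use the geometric series for the reciprocal, then substitute.
f(0) = 1
f′(0) = -1
f′′(0) = 2
f′′′(0) = -8
f^(4)(0) = 40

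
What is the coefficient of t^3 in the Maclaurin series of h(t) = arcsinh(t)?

Use the known series and substitute for the argument.
h(0) = 0
h′(0) = 1
h′′(0) = 0
h′′′(0) = -1
Dividing each by k! gives the coefficients c_0, ..., c_3.

-1/6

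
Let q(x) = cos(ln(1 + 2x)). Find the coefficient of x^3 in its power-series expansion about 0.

Compose series: expand the inner function first, then feed it into the outer expansion.
q(0) = 1
q′(0) = 0
q′′(0) = -4
q′′′(0) = 24
The Taylor polynomial is Σ q^(k)(0)/k! · x^k.

4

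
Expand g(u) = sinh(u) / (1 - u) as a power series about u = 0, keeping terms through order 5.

47*u^5/40 + 7*u^4/6 + 7*u^3/6 + u^2 + u

Expand each factor separately, then convolve coefficients.
g(0) = 0
g′(0) = 1
g′′(0) = 2
g′′′(0) = 7
g^(4)(0) = 28
g^(5)(0) = 141
Dividing each by k! gives the coefficients c_0, ..., c_5.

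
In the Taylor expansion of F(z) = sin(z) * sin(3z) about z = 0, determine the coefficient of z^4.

-5

Multiply the two series term by term and collect like powers.
F(0) = 0
F′(0) = 0
F′′(0) = 6
F′′′(0) = 0
F^(4)(0) = -120
So c_4 = F^(4)(0)/4! = -5.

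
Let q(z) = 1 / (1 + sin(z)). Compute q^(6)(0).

272

Write 1/(1+u) = 1 - u + u^2 - u^3 + ... and substitute the series for u.
From the series, [z^6] q = 17/45; multiply by 6! = 720 to get 272.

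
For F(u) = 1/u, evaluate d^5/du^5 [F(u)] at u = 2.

-15/8

From the series, [(u - 2)^5] F = -1/64; multiply by 5! = 120 to get -15/8.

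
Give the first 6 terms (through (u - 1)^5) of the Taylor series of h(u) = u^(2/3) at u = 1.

14*(u - 1)^5/729 - 7*(u - 1)^4/243 + 4*(u - 1)^3/81 - (u - 1)^2/9 + 2*(u - 1)/3 + 1

[(u - 1)^0] = 1;  [(u - 1)^1] = 2/3;  [(u - 1)^2] = -1/9;  [(u - 1)^3] = 4/81;  [(u - 1)^4] = -7/243;  [(u - 1)^5] = 14/729.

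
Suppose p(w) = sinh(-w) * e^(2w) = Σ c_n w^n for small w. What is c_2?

-2

Write out both Maclaurin series and multiply, keeping only the needed powers.
[w^0] = 0;  [w^1] = -1;  [w^2] = -2.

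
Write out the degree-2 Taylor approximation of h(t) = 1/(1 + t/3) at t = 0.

[t^0] = 1;  [t^1] = -1/3;  [t^2] = 1/9.

t^2/9 - t/3 + 1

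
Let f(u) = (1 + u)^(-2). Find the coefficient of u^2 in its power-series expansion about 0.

Compute the successive derivatives at the expansion point and divide by k!.
f(0) = 1
f′(0) = -2
f′′(0) = 6
So c_2 = f′′(0)/2! = 3.

3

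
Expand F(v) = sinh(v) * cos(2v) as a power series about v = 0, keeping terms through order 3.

Take the Cauchy product of the two expansions.
F(0) = 0
F′(0) = 1
F′′(0) = 0
F′′′(0) = -11
Dividing each by k! gives the coefficients c_0, ..., c_3.

-11*v^3/6 + v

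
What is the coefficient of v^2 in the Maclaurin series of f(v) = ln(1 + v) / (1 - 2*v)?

Use 1/(1 - r) = Σ r^k on the denominator, then take the Cauchy product.
f(0) = 0
f′(0) = 1
f′′(0) = 3

3/2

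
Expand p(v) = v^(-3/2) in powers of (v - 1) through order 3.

[(v - 1)^0] = 1;  [(v - 1)^1] = -3/2;  [(v - 1)^2] = 15/8;  [(v - 1)^3] = -35/16.

-35*(v - 1)^3/16 + 15*(v - 1)^2/8 - 3*(v - 1)/2 + 1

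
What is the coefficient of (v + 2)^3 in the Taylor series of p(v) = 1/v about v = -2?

-1/16

p(-2) = -1/2
p′(-2) = -1/4
p′′(-2) = -1/4
p′′′(-2) = -3/8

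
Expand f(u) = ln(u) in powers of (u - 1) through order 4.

f(1) = 0
f′(1) = 1
f′′(1) = -1
f′′′(1) = 2
f^(4)(1) = -6

-(u - 1)^4/4 + (u - 1)^3/3 - (u - 1)^2/2 + (u - 1)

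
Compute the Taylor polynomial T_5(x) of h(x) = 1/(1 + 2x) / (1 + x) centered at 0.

Write out both Maclaurin series and multiply, keeping only the needed powers.
h(0) = 1
h′(0) = -3
h′′(0) = 14
h′′′(0) = -90
h^(4)(0) = 744
h^(5)(0) = -7560
Then c_k = h^(k)(0)/k! gives each Taylor coefficient.

-63*x^5 + 31*x^4 - 15*x^3 + 7*x^2 - 3*x + 1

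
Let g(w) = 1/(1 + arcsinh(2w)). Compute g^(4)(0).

Compose series: expand the inner function first, then feed it into the outer expansion.
From the series, [w^4] g = 32/3; multiply by 4! = 24 to get 256.

256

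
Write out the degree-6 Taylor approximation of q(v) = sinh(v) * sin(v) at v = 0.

-v^6/90 + v^2

Expand each factor separately, then convolve coefficients.
q(0) = 0
q′(0) = 0
q′′(0) = 2
q′′′(0) = 0
q^(4)(0) = 0
q^(5)(0) = 0
q^(6)(0) = -8
Then c_k = q^(k)(0)/k! gives each Taylor coefficient.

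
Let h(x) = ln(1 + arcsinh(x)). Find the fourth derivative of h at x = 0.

Compose series: expand the inner function first, then feed it into the outer expansion.
From the series, [x^4] h = -1/12; multiply by 4! = 24 to get -2.

-2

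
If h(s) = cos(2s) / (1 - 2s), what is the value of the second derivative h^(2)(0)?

Write out both Maclaurin series and multiply, keeping only the needed powers.
The coefficient of s^2 in the expansion is 2, so h′′(0) = 2! * (2) = 4.

4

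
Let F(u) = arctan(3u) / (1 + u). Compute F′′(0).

Expand each factor separately, then convolve coefficients.
From the series, [u^2] F = -3; multiply by 2! = 2 to get -6.

-6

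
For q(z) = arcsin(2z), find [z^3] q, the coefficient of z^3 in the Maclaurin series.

4/3

q(0) = 0
q′(0) = 2
q′′(0) = 0
q′′′(0) = 8
So c_3 = q′′′(0)/3! = 4/3.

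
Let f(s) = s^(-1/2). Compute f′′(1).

From the series, [(s - 1)^2] f = 3/8; multiply by 2! = 2 to get 3/4.

3/4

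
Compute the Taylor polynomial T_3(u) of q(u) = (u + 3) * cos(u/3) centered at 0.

-u^3/18 - u^2/6 + u + 3

Distribute the polynomial across the series and collect like powers.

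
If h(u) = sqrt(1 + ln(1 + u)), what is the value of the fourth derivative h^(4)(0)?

Plug the Maclaurin series of the inner function into that of the outer and collect terms.
The coefficient of u^4 in the expansion is -143/384, so h^(4)(0) = 4! * (-143/384) = -143/16.

-143/16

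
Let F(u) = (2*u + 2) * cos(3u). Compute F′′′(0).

-54

Shift and add copies of the series according to the polynomial's terms.
The coefficient of u^3 in the expansion is -9, so F′′′(0) = 3! * (-9) = -54.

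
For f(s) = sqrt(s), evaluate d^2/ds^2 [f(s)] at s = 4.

The coefficient of (s - 4)^2 in the expansion is -1/64, so f′′(4) = 2! * (-1/64) = -1/32.

-1/32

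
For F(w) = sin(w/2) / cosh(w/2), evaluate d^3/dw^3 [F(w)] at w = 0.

-1/2

Write the quotient as an unknown series and match coefficients against numerator = denominator · series.
The coefficient of w^3 in the expansion is -1/12, so F′′′(0) = 3! * (-1/12) = -1/2.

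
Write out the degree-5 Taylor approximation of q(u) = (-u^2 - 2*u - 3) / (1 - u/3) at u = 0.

-2*u^5/27 - 2*u^4/9 - 2*u^3/3 - 2*u^2 - 3*u - 3

Shift and add copies of the series according to the polynomial's terms.
q(0) = -3
q′(0) = -3
q′′(0) = -4
q′′′(0) = -4
q^(4)(0) = -16/3
q^(5)(0) = -80/9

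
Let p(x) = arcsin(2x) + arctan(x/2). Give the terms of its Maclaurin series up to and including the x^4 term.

31*x^3/24 + 5*x/2

Combine the two series term by term.
[x^0] = 0;  [x^1] = 5/2;  [x^2] = 0;  [x^3] = 31/24;  [x^4] = 0.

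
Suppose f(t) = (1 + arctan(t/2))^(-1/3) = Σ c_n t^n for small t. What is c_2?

1/18

Substitute the inner expansion into the outer series and collect powers.
[t^0] = 1;  [t^1] = -1/6;  [t^2] = 1/18.
So c_2 = f′′(0)/2! = 1/18.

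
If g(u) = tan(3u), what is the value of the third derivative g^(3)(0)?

Apply the Taylor formula c_k = f^(k)(a)/k!.
The coefficient of u^3 in the expansion is 9, so g′′′(0) = 3! * (9) = 54.

54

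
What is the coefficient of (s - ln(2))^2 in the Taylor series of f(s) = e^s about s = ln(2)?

[(s - ln(2))^0] = 2;  [(s - ln(2))^1] = 2;  [(s - ln(2))^2] = 1.

1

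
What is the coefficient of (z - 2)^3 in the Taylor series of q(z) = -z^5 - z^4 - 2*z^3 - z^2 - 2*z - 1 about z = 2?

-50

Compute the successive derivatives at the expansion point and divide by k!.
q(2) = -73
q′(2) = -142
q′′(2) = -234
q′′′(2) = -300
So c_3 = q′′′(2)/3! = -50.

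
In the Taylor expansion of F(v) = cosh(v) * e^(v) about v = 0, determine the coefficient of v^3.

2/3

Expand each factor separately, then convolve coefficients.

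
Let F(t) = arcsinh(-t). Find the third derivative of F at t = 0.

1

Differentiate repeatedly and evaluate at the center.
The coefficient of t^3 in the expansion is 1/6, so F′′′(0) = 3! * (1/6) = 1.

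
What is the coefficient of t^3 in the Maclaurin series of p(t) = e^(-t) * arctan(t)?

Expand each factor separately, then convolve coefficients.

1/6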